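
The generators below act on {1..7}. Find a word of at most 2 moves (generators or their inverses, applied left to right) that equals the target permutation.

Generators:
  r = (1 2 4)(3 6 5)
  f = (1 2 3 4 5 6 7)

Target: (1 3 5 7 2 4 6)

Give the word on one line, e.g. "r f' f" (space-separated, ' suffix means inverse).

f f

  after f: (1 2 3 4 5 6 7)
  after f: (1 3 5 7 2 4 6)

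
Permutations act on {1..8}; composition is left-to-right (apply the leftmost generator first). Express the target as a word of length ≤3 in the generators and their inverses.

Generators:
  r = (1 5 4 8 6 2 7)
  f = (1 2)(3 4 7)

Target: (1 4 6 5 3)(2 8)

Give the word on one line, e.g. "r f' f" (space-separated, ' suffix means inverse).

r f' r

  after r: (1 5 4 8 6 2 7)
  after f': (1 5 3 7 2 4 8 6)
  after r: (1 4 6 5 3)(2 8)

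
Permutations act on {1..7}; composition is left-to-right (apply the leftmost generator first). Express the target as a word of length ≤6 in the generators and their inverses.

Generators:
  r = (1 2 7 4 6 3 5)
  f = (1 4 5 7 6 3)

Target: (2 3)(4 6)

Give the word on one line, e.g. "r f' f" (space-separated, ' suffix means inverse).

  after r': (1 5 3 6 4 7 2)
  after r': (1 3 4 2 5 6 7)
  after f': (1 6 5 7 3)(2 4)
  after r: (1 3 2 6)(4 7 5)
  after f: (2 3)(4 6)

r' r' f' r f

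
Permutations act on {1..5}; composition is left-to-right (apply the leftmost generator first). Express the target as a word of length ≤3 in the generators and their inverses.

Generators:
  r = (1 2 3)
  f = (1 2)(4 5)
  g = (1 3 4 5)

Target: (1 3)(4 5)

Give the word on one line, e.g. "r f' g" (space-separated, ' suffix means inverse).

  after r': (1 3 2)
  after f: (1 3)(4 5)

r' f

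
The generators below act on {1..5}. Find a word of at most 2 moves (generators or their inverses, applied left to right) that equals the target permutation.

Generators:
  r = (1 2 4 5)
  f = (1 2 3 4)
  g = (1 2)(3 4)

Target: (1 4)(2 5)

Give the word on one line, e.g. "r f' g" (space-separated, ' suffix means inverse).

r r

  after r: (1 2 4 5)
  after r: (1 4)(2 5)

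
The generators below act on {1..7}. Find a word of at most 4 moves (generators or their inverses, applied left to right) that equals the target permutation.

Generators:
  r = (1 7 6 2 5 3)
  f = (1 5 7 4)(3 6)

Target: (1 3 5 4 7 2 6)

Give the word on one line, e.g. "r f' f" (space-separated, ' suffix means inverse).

r r f'

  after r: (1 7 6 2 5 3)
  after r: (1 6 5)(2 3 7)
  after f': (1 3 5 4 7 2 6)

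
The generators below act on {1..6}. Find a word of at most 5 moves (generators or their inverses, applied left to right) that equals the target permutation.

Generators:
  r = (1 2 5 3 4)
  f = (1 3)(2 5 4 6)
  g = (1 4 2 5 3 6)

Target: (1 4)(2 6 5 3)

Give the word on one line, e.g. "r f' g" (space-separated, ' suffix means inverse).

r f' f'

  after r: (1 2 5 3 4)
  after f': (1 6 4 3 5)
  after f': (1 4)(2 6 5 3)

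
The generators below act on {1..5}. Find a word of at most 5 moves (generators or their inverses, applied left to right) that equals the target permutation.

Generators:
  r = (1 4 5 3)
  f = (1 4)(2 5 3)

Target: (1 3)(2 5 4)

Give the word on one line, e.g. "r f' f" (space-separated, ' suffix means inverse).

r' r' r' f' r'

  after r': (1 3 5 4)
  after r': (1 5)(3 4)
  after r': (1 4 5 3)
  after f': (2 3 4)
  after r': (1 3)(2 5 4)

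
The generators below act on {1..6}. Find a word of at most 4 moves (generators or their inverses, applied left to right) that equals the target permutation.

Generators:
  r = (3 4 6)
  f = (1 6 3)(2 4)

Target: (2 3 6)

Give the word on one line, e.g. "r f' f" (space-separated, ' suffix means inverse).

  after f: (1 6 3)(2 4)
  after r: (1 3)(2 6 4)
  after f: (2 3 6)

f r f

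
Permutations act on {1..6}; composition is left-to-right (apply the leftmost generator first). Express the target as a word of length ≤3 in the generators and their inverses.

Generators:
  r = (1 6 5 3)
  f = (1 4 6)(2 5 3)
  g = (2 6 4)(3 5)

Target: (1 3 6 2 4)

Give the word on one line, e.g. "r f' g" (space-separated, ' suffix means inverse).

g' r'

  after g': (2 4 6)(3 5)
  after r': (1 3 6 2 4)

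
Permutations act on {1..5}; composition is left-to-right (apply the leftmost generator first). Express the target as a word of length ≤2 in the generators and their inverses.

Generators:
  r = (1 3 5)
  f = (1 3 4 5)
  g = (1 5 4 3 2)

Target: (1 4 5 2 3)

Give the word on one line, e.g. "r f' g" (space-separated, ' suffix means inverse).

  after r: (1 3 5)
  after g': (1 4 5 2 3)

r g'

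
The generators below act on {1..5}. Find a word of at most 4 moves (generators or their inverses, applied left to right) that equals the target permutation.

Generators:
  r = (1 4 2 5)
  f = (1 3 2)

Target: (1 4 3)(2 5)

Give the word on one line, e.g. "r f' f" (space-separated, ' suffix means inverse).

r f'

  after r: (1 4 2 5)
  after f': (1 4 3)(2 5)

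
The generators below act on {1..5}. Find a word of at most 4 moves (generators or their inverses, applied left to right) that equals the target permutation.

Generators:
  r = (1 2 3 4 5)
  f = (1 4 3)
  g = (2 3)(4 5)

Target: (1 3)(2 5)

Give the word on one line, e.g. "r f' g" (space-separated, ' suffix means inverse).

r f' g

  after r: (1 2 3 4 5)
  after f': (1 2 4 5 3)
  after g: (1 3)(2 5)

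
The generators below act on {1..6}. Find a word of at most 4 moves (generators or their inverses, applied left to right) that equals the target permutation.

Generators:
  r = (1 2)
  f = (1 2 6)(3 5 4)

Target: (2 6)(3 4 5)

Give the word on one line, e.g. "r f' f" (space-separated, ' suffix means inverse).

  after r: (1 2)
  after f': (2 6)(3 4 5)

r f'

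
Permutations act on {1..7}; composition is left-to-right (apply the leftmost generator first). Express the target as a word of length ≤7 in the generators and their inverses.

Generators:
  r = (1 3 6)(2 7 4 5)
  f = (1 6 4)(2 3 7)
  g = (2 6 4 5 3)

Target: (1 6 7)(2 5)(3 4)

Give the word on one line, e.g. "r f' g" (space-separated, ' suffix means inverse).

  after r: (1 3 6)(2 7 4 5)
  after g: (1 2 7 5 6)(3 4)
  after f: (1 3)(4 7 5)
  after r': (2 5 7 4)(3 6)
  after f: (1 6 7)(2 5)(3 4)

r g f r' f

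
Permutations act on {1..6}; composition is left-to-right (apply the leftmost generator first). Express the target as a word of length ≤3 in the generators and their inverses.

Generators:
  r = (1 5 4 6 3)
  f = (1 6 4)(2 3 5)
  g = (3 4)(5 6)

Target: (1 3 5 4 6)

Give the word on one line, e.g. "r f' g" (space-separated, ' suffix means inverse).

  after g: (3 4)(5 6)
  after r': (1 3 5 4 6)

g r'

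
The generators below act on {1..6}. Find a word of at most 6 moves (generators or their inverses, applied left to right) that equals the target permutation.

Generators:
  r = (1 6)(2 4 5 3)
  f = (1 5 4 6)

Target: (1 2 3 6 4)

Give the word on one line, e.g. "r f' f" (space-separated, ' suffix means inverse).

  after r': (1 6)(2 3 5 4)
  after f': (1 4 2 3)
  after r: (1 5 3 6)
  after f: (1 4 6 5 3)
  after r': (1 2 3 6 4)

r' f' r f r'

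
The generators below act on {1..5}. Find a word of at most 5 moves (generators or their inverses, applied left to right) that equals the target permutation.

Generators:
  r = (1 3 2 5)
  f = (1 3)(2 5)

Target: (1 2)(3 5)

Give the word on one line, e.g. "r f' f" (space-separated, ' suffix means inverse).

  after f': (1 3)(2 5)
  after r': (3 5)
  after r': (1 5)(2 3)
  after f: (1 2)(3 5)

f' r' r' f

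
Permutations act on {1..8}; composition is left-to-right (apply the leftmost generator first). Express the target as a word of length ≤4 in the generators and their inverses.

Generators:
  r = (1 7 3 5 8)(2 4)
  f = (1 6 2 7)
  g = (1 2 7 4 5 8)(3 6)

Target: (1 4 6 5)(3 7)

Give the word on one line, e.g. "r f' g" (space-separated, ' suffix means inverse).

g' r g r'

  after g': (1 8 5 4 7 2)(3 6)
  after r: (2 7 4 3 6 5)
  after g: (1 2 4 6 8)(5 7)
  after r': (1 4 6 5)(3 7)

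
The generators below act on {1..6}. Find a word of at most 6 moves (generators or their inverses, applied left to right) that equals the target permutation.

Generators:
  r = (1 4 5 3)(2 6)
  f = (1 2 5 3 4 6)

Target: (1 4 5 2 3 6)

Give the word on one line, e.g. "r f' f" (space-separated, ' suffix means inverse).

  after f': (1 6 4 3 5 2)
  after r: (1 2 4)(5 6)
  after f': (2 3 5 4 6)
  after r': (1 3 4 2 5)
  after f: (1 4 5 2 3 6)

f' r f' r' f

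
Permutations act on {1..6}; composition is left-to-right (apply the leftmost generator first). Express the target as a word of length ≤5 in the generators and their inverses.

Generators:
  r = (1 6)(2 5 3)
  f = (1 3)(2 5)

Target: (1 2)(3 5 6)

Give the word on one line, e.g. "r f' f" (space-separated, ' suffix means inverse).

  after r': (1 6)(2 3 5)
  after r': (2 5 3)
  after f': (1 3 5)
  after r': (1 5 6)(2 3)
  after f': (1 2)(3 5 6)

r' r' f' r' f'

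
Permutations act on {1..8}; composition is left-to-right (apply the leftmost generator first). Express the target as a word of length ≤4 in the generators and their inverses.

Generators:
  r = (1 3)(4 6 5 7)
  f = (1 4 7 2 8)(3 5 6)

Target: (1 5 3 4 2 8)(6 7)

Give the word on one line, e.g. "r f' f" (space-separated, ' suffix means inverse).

r' f

  after r': (1 3)(4 7 5 6)
  after f: (1 5 3 4 2 8)(6 7)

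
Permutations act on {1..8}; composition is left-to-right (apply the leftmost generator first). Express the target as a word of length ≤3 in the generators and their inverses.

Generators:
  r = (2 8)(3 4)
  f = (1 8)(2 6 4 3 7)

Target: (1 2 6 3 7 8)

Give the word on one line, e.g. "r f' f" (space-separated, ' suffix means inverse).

f r'

  after f: (1 8)(2 6 4 3 7)
  after r': (1 2 6 3 7 8)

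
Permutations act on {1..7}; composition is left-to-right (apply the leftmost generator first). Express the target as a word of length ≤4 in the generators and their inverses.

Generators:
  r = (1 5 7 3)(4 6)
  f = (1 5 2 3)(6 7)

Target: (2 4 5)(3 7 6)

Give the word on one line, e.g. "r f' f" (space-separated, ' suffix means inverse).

f' r f r'

  after f': (1 3 2 5)(6 7)
  after r: (2 7 4 6 3)
  after f: (1 5 2 6)(4 7)
  after r': (2 4 5)(3 7 6)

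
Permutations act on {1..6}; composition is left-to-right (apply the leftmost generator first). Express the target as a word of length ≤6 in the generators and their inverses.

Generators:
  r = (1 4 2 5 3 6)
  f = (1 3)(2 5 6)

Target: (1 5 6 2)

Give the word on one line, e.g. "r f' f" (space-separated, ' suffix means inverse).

f r' f f r

  after f: (1 3)(2 5 6)
  after r': (1 5 3 6 4)
  after f: (1 6 4 3 2 5)
  after f: (1 2 6 4)(3 5)
  after r: (1 5 6 2)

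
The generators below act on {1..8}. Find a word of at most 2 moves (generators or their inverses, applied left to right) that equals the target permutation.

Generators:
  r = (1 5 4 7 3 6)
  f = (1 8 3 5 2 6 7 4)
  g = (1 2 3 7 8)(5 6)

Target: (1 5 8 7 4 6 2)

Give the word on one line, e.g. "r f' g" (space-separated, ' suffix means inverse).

r' g'

  after r': (1 6 3 7 4 5)
  after g': (1 5 8 7 4 6 2)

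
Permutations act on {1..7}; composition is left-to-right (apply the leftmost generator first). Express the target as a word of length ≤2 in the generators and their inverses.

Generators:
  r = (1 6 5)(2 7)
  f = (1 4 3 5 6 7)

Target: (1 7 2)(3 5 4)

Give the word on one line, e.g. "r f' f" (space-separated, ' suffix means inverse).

r f

  after r: (1 6 5)(2 7)
  after f: (1 7 2)(3 5 4)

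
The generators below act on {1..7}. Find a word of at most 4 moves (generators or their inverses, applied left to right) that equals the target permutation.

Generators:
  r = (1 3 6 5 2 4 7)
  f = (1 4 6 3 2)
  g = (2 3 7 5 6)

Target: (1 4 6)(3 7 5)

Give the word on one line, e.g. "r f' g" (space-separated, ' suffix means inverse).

  after g: (2 3 7 5 6)
  after f: (1 4 6)(3 7 5)

g f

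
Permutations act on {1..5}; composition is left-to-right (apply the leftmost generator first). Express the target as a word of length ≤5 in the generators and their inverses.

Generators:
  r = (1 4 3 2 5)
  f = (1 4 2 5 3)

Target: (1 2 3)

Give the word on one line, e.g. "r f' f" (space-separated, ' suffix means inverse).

  after r: (1 4 3 2 5)
  after r: (1 3 5 4 2)
  after f: (2 4 5)
  after r': (1 5 3 4 2)
  after f': (1 2 3)

r r f r' f'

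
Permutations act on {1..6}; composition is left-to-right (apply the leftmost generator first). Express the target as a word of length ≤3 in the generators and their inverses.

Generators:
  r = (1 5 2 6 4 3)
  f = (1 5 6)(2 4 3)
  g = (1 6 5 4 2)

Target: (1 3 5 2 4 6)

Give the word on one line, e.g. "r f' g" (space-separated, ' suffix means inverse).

f r f'

  after f: (1 5 6)(2 4 3)
  after r: (1 2 3 6 5 4)
  after f': (1 3 5 2 4 6)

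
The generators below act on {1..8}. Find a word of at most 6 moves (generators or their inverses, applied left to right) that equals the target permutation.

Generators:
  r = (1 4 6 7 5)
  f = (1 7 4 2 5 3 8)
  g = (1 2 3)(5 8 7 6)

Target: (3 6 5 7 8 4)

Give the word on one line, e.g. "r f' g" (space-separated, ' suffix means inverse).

  after g': (1 3 2)(5 6 7 8)
  after g': (1 2 3)(5 7)(6 8)
  after r': (1 2 3 5 6 8 4)
  after g': (3 6 5 7 8 4)

g' g' r' g'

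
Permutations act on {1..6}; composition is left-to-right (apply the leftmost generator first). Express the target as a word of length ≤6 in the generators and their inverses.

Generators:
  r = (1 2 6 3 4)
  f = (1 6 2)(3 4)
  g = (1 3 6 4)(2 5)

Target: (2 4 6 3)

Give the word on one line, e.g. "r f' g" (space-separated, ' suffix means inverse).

  after r': (1 4 3 6 2)
  after r': (1 3 2 4 6)
  after r': (1 6 4 2 3)
  after f': (2 4 6 3)

r' r' r' f'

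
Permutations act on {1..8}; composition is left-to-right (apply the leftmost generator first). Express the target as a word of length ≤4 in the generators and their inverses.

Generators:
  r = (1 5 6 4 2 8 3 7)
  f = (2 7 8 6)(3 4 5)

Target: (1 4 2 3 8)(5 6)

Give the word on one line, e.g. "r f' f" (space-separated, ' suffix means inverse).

f' r f'

  after f': (2 6 8 7)(3 5 4)
  after r: (1 5 2 4 7 8)(3 6)
  after f': (1 4 2 3 8)(5 6)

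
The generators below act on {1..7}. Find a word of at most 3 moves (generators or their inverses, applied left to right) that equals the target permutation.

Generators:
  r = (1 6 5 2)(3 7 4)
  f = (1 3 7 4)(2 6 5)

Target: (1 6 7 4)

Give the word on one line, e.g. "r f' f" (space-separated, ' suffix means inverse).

r' f' f'

  after r': (1 2 5 6)(3 4 7)
  after f': (1 5 2 6 4 3 7)
  after f': (1 6 7 4)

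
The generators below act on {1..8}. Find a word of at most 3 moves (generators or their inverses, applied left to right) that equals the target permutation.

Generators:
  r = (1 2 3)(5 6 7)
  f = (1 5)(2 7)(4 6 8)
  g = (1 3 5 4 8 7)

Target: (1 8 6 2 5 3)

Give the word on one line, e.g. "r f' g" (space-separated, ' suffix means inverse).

  after f: (1 5)(2 7)(4 6 8)
  after g: (1 4 6 7 2)(3 5)
  after f': (1 8 6 2 5 3)

f g f'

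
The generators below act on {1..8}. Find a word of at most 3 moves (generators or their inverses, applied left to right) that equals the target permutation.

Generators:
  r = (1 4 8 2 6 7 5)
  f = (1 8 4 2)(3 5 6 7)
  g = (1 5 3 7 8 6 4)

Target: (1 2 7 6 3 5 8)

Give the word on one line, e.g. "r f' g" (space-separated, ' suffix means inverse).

r f

  after r: (1 4 8 2 6 7 5)
  after f: (1 2 7 6 3 5 8)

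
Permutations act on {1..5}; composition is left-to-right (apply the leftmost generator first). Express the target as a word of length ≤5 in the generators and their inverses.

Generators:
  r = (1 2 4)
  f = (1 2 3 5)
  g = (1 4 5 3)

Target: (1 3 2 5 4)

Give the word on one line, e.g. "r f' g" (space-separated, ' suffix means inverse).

  after f: (1 2 3 5)
  after f: (1 3)(2 5)
  after r: (1 3 2 5 4)

f f r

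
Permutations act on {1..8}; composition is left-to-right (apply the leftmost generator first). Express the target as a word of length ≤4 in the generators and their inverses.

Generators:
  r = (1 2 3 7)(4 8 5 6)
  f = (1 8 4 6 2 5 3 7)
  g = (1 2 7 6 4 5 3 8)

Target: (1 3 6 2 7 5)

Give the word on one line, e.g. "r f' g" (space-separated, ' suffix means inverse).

  after r': (1 7 3 2)(4 6 5 8)
  after f': (1 3 6 2 7 5)

r' f'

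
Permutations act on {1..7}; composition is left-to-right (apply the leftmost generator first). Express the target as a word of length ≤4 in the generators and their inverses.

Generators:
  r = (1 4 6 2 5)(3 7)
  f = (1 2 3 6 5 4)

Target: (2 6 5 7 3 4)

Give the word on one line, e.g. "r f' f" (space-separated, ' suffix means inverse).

  after f': (1 4 5 6 3 2)
  after f': (1 5 3)(2 4 6)
  after r: (2 6 5 7 3 4)

f' f' r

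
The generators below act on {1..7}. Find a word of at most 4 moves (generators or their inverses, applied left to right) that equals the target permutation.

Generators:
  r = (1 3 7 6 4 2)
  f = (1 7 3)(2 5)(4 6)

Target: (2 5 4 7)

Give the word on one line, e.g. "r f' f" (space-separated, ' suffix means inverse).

  after f': (1 3 7)(2 5)(4 6)
  after r': (2 5 4 7)

f' r'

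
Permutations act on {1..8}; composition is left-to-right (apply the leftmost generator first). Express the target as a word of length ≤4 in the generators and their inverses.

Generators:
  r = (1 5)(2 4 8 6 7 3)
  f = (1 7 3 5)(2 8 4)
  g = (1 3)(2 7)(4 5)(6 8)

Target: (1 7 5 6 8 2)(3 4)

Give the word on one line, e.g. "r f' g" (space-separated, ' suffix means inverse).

g' r g

  after g': (1 3)(2 7)(4 5)(6 8)
  after r: (1 2 3 5 8 7 4)
  after g: (1 7 5 6 8 2)(3 4)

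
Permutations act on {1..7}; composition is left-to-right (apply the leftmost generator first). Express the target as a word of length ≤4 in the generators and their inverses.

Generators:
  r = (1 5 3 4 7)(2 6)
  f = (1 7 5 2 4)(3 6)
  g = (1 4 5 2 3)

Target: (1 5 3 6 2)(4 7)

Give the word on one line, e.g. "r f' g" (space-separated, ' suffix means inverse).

g' r'

  after g': (1 3 2 5 4)
  after r': (1 5 3 6 2)(4 7)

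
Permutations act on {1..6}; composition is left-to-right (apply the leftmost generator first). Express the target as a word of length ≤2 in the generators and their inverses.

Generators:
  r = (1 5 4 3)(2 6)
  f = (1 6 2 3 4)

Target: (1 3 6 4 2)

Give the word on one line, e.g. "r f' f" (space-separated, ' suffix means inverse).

f' f'

  after f': (1 4 3 2 6)
  after f': (1 3 6 4 2)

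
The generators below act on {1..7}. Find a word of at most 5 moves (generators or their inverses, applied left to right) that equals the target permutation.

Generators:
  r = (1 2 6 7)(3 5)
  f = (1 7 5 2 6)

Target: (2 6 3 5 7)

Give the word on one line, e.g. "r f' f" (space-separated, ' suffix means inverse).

f' f' r'

  after f': (1 6 2 5 7)
  after f': (1 2 7 6 5)
  after r': (2 6 3 5 7)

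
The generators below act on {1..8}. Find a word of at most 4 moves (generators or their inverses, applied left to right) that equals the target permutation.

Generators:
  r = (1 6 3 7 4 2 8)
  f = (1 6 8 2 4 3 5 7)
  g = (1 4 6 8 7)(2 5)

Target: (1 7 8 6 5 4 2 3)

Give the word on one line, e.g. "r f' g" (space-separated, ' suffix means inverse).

  after f: (1 6 8 2 4 3 5 7)
  after f: (1 8 4 5)(2 3 7 6)
  after g: (1 7 8 6 5 4 2 3)

f f g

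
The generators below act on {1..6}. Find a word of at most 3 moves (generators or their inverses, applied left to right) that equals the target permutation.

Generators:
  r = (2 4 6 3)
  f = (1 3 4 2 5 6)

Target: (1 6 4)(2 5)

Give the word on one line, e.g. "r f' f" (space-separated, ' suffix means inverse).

r' r' f'

  after r': (2 3 6 4)
  after r': (2 6)(3 4)
  after f': (1 6 4)(2 5)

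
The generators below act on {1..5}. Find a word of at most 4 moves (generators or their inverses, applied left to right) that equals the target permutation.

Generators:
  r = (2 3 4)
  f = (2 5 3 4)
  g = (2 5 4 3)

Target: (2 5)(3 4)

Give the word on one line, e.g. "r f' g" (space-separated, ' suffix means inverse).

  after g': (2 3 4 5)
  after r': (4 5)
  after f: (2 5)(3 4)

g' r' f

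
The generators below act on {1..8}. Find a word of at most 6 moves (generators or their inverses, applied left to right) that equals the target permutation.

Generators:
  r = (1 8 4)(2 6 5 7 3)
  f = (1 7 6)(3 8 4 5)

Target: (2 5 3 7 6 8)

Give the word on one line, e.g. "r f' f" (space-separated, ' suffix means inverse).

r f f r f'

  after r: (1 8 4)(2 6 5 7 3)
  after f: (1 4 7 8 5 6 3 2)
  after f: (1 5)(2 7 4 6 8 3)
  after r: (1 7)(2 3 6 4 5 8)
  after f': (2 5 3 7 6 8)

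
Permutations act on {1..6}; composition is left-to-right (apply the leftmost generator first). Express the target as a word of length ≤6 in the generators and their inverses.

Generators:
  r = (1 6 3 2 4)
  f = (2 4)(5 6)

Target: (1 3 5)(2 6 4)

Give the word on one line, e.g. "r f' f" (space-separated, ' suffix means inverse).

r' f' r' f' f'

  after r': (1 4 2 3 6)
  after f': (1 2 3 5 6)
  after r': (1 3 5)(2 6 4)
  after f': (1 3 6 2 5)
  after f': (1 3 5)(2 6 4)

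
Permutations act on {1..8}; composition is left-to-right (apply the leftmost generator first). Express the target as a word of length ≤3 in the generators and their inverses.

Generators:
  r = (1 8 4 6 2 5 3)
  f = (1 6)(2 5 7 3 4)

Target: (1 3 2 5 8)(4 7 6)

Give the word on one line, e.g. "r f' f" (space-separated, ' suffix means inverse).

  after f': (1 6)(2 4 3 7 5)
  after f': (2 3 5 4 7)
  after r': (1 3 2 5 8)(4 7 6)

f' f' r'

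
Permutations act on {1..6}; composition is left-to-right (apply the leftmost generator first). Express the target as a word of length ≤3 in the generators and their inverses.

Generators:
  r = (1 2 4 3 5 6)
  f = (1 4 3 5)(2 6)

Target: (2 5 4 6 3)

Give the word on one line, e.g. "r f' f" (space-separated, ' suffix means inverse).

  after r: (1 2 4 3 5 6)
  after f: (1 6 4 5 2 3)
  after r: (2 5 4 6 3)

r f r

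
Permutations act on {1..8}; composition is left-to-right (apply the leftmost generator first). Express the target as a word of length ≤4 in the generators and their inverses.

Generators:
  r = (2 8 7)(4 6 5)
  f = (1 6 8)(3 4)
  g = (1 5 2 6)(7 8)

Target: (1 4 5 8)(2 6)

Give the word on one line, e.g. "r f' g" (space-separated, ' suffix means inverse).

  after g: (1 5 2 6)(7 8)
  after r: (1 4 6)(2 5 8)
  after g: (1 4)(5 7 8 6)
  after g: (1 4 5 8)(2 6)

g r g g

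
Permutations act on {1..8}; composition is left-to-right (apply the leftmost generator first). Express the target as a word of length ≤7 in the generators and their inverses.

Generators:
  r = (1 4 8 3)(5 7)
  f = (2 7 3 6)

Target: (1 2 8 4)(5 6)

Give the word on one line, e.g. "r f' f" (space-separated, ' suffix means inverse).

f f r' f f

  after f: (2 7 3 6)
  after f: (2 3)(6 7)
  after r': (1 3 2 8 4)(5 7 6)
  after f: (1 6 5 3 7 2 8 4)
  after f: (1 2 8 4)(5 6)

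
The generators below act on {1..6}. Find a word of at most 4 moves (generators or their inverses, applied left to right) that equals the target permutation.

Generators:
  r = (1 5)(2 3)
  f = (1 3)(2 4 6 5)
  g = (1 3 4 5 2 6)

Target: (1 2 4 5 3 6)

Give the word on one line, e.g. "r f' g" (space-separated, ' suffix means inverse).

  after r: (1 5)(2 3)
  after g: (1 2 4 5 3 6)

r g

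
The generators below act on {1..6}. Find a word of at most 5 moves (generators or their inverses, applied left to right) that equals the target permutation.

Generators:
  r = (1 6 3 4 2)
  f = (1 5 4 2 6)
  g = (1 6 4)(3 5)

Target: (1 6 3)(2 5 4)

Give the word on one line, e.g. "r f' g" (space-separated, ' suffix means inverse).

r' r' f r f'

  after r': (1 2 4 3 6)
  after r': (1 4 6 2 3)
  after f: (1 2 3 5 4)
  after r: (2 4 6 3 5)
  after f': (1 6 3)(2 5 4)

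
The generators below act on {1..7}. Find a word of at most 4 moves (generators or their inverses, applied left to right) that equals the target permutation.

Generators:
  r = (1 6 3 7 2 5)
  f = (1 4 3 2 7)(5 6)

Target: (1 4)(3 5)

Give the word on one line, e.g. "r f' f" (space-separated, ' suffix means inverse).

f' r' f' r'

  after f': (1 7 2 3 4)(5 6)
  after r': (1 3 4 5)(2 6)
  after f': (1 4 6 3)(2 5 7)
  after r': (1 4)(3 5)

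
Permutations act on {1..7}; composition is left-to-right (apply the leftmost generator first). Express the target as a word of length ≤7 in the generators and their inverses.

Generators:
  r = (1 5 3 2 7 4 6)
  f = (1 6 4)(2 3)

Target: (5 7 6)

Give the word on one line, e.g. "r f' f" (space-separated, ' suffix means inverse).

r f r' f r

  after r: (1 5 3 2 7 4 6)
  after f: (1 5 2 7)
  after r': (3 5)(4 7 6)
  after f: (1 6)(2 3 5)(4 7)
  after r: (5 7 6)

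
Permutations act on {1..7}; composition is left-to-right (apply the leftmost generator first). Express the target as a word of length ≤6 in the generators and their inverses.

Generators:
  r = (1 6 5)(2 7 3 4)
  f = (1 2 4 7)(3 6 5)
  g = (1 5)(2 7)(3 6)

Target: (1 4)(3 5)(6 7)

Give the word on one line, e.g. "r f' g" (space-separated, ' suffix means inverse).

f g g g f'

  after f: (1 2 4 7)(3 6 5)
  after g: (1 7 5 6)(2 4)
  after g: (1 2 4 7)(3 6 5)
  after g: (1 7 5 6)(2 4)
  after f': (1 4)(3 5)(6 7)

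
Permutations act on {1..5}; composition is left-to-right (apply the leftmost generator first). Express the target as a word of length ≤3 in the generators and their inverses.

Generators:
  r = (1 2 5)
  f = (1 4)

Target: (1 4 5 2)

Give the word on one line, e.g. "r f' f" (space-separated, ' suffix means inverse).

  after f: (1 4)
  after r': (1 4 5 2)

f r'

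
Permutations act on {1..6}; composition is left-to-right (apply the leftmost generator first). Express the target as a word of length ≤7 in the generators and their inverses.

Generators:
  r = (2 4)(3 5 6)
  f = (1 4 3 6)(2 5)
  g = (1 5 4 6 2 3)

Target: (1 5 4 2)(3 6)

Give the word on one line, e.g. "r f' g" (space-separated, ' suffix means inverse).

  after g': (1 3 2 6 4 5)
  after r: (1 5)(2 3 4 6)
  after g': (3 5)
  after f: (1 4 3 2 5 6)
  after g': (1 5 4 2)(3 6)

g' r g' f g'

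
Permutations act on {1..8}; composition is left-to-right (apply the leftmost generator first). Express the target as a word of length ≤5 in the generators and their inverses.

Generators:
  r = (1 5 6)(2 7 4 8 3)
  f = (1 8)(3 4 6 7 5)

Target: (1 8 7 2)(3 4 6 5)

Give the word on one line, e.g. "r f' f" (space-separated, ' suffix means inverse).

f' r' f' r'

  after f': (1 8)(3 5 7 6 4)
  after r': (1 4 8 6 7 5 2 3)
  after f': (1 3 8 4)(2 5)
  after r': (1 8 7 2)(3 4 6 5)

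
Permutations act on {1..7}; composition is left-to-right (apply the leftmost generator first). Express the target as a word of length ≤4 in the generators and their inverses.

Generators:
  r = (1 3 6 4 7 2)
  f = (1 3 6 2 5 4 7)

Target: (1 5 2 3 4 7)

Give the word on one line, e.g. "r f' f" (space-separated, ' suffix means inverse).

r r r f'

  after r: (1 3 6 4 7 2)
  after r: (1 6 7)(2 3 4)
  after r: (1 4)(2 6)(3 7)
  after f': (1 5 2 3 4 7)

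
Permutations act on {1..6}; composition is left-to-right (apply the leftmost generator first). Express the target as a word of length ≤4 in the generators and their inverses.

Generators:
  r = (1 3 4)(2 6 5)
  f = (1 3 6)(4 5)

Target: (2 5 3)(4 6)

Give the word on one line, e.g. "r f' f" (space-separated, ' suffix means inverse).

f r'

  after f: (1 3 6)(4 5)
  after r': (2 5 3)(4 6)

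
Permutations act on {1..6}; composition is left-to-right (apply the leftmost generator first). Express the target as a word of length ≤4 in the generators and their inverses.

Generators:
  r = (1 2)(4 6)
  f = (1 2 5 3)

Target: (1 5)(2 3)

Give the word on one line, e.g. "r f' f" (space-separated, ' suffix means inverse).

f' f'

  after f': (1 3 5 2)
  after f': (1 5)(2 3)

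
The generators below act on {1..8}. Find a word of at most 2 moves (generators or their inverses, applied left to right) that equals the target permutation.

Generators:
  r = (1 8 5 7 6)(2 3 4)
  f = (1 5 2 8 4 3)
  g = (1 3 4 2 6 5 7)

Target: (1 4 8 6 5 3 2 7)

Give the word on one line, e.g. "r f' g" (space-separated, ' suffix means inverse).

  after f': (1 3 4 8 2 5)
  after g: (1 4 8 6 5 3 2 7)

f' g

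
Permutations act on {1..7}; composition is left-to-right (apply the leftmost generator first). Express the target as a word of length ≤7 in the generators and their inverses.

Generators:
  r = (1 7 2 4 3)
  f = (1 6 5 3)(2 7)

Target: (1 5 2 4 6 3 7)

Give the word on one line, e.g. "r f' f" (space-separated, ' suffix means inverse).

  after f: (1 6 5 3)(2 7)
  after r': (1 6 5 4 2)
  after r': (1 6 5 2 3 4 7)
  after r': (1 6 5 7 3 2 4)
  after f: (1 5 2 4 6 3 7)

f r' r' r' f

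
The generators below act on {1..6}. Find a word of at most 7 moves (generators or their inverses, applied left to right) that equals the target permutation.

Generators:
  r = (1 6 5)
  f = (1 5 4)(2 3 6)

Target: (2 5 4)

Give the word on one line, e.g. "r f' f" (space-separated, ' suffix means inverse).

f f r' f' f'

  after f: (1 5 4)(2 3 6)
  after f: (1 4 5)(2 6 3)
  after r': (1 4 6 3 2)
  after f': (1 5)(2 4 3 6)
  after f': (2 5 4)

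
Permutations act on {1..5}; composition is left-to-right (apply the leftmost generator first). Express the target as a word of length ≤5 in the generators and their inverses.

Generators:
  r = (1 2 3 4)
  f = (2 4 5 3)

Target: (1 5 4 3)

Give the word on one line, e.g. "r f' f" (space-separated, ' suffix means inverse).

  after r: (1 2 3 4)
  after r: (1 3)(2 4)
  after f': (1 5 4 3)

r r f'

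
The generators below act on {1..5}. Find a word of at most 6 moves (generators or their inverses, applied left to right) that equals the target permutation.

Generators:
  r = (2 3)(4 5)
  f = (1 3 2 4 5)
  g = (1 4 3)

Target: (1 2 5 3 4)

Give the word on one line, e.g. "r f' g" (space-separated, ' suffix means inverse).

  after f: (1 3 2 4 5)
  after r': (1 2 5)
  after g': (1 2 5 3 4)
  after r: (1 3 5 2 4)
  after r: (1 2 5 3 4)

f r' g' r r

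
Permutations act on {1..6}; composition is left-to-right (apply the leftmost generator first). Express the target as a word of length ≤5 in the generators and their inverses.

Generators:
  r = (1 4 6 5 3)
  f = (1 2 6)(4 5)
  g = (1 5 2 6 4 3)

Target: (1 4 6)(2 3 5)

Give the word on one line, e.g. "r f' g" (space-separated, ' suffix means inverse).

  after f: (1 2 6)(4 5)
  after r: (1 2 5 6 4 3)
  after f': (2 4 3 6 5)
  after g: (1 5 6 2 3 4)
  after f': (1 4 6)(2 3 5)

f r f' g f'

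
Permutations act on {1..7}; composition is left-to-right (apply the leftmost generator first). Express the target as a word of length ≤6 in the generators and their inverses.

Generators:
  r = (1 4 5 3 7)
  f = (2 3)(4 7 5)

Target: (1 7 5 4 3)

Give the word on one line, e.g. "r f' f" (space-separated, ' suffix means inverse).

r r f f

  after r: (1 4 5 3 7)
  after r: (1 5 7 4 3)
  after f: (1 4 2 3)
  after f: (1 7 5 4 3)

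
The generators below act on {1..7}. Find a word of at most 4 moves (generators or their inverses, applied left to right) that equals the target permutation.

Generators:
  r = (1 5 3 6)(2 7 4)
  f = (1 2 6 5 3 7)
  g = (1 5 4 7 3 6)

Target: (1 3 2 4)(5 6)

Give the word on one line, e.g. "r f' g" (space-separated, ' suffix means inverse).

g' g' r g'

  after g': (1 6 3 7 4 5)
  after g': (1 3 4)(5 6 7)
  after r: (1 6 4 5)(2 7 3)
  after g': (1 3 2 4)(5 6)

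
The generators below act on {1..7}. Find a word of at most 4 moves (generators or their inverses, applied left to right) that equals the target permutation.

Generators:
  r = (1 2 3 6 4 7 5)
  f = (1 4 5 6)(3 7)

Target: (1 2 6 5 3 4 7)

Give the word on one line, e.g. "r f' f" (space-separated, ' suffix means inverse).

  after f: (1 4 5 6)(3 7)
  after f: (1 5)(4 6)
  after r: (2 3 6 7 5)
  after r: (1 2 6 5 3 4 7)

f f r r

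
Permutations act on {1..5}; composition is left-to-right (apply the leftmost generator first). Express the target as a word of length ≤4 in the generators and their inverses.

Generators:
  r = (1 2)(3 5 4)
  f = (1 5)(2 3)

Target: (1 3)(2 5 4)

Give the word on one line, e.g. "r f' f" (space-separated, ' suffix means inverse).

r f

  after r: (1 2)(3 5 4)
  after f: (1 3)(2 5 4)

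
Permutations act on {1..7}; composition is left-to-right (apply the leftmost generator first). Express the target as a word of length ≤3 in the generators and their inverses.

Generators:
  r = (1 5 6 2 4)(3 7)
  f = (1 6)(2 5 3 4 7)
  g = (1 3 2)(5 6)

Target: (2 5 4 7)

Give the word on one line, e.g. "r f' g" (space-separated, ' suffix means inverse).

g f' r'

  after g: (1 3 2)(5 6)
  after f': (1 5)(2 6)(3 7 4)
  after r': (2 5 4 7)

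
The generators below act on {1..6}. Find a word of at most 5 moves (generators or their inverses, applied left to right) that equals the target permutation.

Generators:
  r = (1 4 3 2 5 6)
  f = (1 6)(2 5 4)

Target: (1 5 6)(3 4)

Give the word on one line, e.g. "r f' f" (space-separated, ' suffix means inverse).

  after r: (1 4 3 2 5 6)
  after f: (1 2 4 3 5)
  after r: (1 5 4 2 3 6)
  after f': (1 2 3)
  after r: (1 5 6)(3 4)

r f r f' r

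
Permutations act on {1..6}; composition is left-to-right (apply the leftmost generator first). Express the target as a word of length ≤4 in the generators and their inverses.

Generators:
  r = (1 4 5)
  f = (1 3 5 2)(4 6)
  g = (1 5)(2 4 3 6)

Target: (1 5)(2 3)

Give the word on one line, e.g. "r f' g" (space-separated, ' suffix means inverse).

  after f: (1 3 5 2)(4 6)
  after f: (1 5)(2 3)

f f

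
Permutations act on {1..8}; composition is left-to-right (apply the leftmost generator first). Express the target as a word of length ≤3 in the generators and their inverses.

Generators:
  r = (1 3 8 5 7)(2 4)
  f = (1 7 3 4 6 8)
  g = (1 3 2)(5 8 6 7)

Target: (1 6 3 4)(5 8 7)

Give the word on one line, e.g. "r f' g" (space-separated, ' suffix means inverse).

  after g: (1 3 2)(5 8 6 7)
  after r: (1 8 6)(2 3 4)
  after g: (1 6 3 4)(5 8 7)

g r g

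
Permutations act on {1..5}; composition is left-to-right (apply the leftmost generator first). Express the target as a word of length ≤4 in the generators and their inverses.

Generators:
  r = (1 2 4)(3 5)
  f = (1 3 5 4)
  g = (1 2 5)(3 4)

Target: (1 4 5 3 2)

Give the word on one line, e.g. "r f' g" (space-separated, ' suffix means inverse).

r' g r f

  after r': (1 4 2)(3 5)
  after g: (1 3)(4 5)
  after r: (1 5)(2 4 3)
  after f: (1 4 5 3 2)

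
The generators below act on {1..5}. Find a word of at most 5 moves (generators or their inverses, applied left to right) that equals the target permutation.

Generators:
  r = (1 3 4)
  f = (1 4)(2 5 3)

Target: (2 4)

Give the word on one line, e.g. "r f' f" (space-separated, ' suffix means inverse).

f f r' f

  after f: (1 4)(2 5 3)
  after f: (2 3 5)
  after r': (1 4 3 5 2)
  after f: (2 4)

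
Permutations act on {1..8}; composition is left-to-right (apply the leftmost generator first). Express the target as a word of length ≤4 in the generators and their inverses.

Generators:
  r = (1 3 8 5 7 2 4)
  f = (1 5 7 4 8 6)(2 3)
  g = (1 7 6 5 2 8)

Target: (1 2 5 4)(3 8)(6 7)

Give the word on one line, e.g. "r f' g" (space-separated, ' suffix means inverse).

g r

  after g: (1 7 6 5 2 8)
  after r: (1 2 5 4)(3 8)(6 7)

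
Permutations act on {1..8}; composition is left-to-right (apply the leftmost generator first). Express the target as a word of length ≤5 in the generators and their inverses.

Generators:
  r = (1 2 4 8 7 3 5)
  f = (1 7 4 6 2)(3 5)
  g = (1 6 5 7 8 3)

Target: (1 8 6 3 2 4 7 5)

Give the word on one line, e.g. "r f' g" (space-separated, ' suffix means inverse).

f' r f' g

  after f': (1 2 6 4 7)(3 5)
  after r: (1 4 3)(2 6 8 7)
  after f': (1 7 6 8)(2 4 5 3)
  after g: (1 8 6 3 2 4 7 5)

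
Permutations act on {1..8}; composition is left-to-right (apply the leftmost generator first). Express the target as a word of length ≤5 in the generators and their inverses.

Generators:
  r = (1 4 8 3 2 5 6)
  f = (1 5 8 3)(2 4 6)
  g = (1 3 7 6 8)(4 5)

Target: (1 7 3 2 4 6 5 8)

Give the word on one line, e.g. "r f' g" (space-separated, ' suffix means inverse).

g g r f' r

  after g: (1 3 7 6 8)(4 5)
  after g: (1 7 8 3 6)
  after r: (1 7 3)(2 5 6 4 8)
  after f': (1 7 8 6 2)(4 5)
  after r: (1 7 3 2 4 6 5 8)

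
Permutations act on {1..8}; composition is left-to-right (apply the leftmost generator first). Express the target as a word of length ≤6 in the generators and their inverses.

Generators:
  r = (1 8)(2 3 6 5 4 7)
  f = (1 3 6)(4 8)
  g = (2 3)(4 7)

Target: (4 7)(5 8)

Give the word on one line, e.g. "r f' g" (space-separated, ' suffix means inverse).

f r f r' r'

  after f: (1 3 6)(4 8)
  after r: (1 6 8 7 2 3 5 4)
  after f: (2 6 4 3 5 8 7)
  after r': (1 8 4 2 3 6 5)
  after r': (4 7)(5 8)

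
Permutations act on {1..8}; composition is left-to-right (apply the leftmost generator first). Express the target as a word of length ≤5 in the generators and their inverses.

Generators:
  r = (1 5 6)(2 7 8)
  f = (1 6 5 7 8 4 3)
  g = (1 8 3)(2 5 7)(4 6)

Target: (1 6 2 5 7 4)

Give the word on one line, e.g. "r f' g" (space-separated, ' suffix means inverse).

  after r: (1 5 6)(2 7 8)
  after f: (1 7 4 3)(2 8)
  after f: (1 8 2 4)(3 6 5 7)
  after g': (2 6)(3 4)(7 8)
  after f: (1 6 2 5 7 4)

r f f g' f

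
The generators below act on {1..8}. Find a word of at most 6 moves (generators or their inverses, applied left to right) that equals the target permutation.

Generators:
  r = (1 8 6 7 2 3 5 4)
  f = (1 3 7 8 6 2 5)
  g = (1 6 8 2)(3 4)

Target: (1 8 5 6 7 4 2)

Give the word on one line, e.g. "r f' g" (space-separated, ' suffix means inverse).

  after f': (1 5 2 6 8 7 3)
  after g: (1 5)(2 8 7 4 3 6)
  after f': (1 2 7 4)(3 8)
  after f': (1 6 8)(2 3 7 4 5)
  after f': (1 8 5 6 7 4 2)

f' g f' f' f'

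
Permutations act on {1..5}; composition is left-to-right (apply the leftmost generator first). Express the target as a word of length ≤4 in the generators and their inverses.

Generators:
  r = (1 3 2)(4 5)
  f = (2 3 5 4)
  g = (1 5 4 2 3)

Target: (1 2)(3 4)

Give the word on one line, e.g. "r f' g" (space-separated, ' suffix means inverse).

  after f: (2 3 5 4)
  after r': (1 2)(3 4)

f r'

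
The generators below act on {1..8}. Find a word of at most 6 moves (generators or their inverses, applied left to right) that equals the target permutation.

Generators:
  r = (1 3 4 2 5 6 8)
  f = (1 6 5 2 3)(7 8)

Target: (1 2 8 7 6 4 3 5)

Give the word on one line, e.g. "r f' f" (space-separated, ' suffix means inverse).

f' f' f' r'

  after f': (1 3 2 5 6)(7 8)
  after f': (1 2 6 3 5)
  after f': (1 5 3 6 2)(7 8)
  after r': (1 2 8 7 6 4 3 5)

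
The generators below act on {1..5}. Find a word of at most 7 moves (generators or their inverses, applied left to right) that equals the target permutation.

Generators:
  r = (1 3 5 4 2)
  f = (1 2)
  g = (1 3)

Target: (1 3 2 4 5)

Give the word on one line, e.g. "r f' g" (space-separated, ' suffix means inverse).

g' r' g' f' f'

  after g': (1 3)
  after r': (2 4 5 3)
  after g': (1 3 2 4 5)
  after f': (1 3)(2 4 5)
  after f': (1 3 2 4 5)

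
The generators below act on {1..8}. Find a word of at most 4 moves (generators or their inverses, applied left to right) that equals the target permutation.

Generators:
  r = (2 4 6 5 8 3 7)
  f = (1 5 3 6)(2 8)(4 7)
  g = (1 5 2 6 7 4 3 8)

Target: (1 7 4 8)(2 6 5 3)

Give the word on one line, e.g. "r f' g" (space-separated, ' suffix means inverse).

  after r: (2 4 6 5 8 3 7)
  after f: (1 5 2 7 8 6 3 4)
  after f: (1 3 7 2 4 5 8)
  after r: (1 7 4 8)(2 6 5 3)

r f f r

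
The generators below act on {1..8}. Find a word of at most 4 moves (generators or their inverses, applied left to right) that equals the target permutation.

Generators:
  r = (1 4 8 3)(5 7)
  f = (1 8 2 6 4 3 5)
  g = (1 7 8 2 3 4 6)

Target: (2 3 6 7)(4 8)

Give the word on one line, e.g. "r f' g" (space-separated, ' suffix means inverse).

  after g: (1 7 8 2 3 4 6)
  after g: (1 8 3 6 7 2 4)
  after r': (1 4 3 6 5 7 2)
  after r': (2 3 6 7)(4 8)

g g r' r'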